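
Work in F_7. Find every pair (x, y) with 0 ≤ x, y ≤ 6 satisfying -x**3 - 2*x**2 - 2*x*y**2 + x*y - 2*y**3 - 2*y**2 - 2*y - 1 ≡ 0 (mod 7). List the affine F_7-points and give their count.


Affine F_7-points: {(0, 1), (2, 6), (5, 3), (5, 6), (6, 1)}; count = 5.

For each of the 49 pairs (x, y) ∈ F_7², evaluate f(x, y) mod 7. Record the zeros.
  x = 0: [0↦6, 1↦0, 2↦6, 3↦5, 4↦6, 5↦4, 6↦1]  zeros at y ∈ {1}
  x = 1: [0↦3, 1↦3, 2↦4, 3↦1, 4↦3, 5↦5, 6↦2]  zeros at y ∈ ∅
  x = 2: [0↦4, 1↦3, 2↦6, 3↦1, 4↦4, 5↦3, 6↦0]  zeros at y ∈ {6}
  x = 3: [0↦3, 1↦1, 2↦6, 3↦6, 4↦3, 5↦6, 6↦3]  zeros at y ∈ ∅
  x = 4: [0↦1, 1↦5, 2↦5, 3↦3, 4↦1, 5↦1, 6↦5]  zeros at y ∈ ∅
  x = 5: [0↦6, 1↦2, 2↦4, 3↦0, 4↦6, 5↦3, 6↦0]  zeros at y ∈ {3, 6}
  x = 6: [0↦5, 1↦0, 2↦4, 3↦5, 4↦5, 5↦6, 6↦3]  zeros at y ∈ {1}
Collecting zeros: affine points = {(0, 1), (2, 6), (5, 3), (5, 6), (6, 1)}.
Total count |C(F_7)_aff| = 5.


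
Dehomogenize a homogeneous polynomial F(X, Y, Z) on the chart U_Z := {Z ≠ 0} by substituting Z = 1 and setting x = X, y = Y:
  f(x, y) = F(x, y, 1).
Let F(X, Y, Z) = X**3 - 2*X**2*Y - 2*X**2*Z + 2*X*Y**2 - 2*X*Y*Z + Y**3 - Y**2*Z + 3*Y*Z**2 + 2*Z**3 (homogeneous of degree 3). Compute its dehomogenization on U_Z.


f(x, y) = x**3 - 2*x**2*y - 2*x**2 + 2*x*y**2 - 2*x*y + y**3 - y**2 + 3*y + 2

On U_Z we set Z = 1. Each monomial c·X^i·Y^j·Z^k in F becomes c·x^i·y^j·1^k = c·x^i·y^j.
Substituting Z = 1: F(X, Y, 1) = x**3 - 2*x**2*y - 2*x**2 + 2*x*y**2 - 2*x*y + y**3 - y**2 + 3*y + 2.
Note: deg(f) ≤ deg(F) = 3; strict inequality happens when F is divisible by Z (lost terms).


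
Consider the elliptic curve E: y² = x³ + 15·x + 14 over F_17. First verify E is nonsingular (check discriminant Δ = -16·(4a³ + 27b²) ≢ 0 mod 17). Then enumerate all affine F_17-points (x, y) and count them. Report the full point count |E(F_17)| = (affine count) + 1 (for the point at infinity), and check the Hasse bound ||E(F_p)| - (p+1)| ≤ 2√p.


Affine points = {(1, 8), (1, 9), (2, 1), (2, 16), (3, 1), (3, 16), (4, 6), (4, 11), (8, 0), (10, 5), (10, 12), (12, 1), (12, 16), (13, 3), (13, 14), (16, 7), (16, 10)}; affine count = 17; |E(F_17)| = 18.

Discriminant check: Δ ∝ 4a³ + 27b² = 4·15³ + 27·14² = 4·3375 + 27·196 ≡ 7 (mod 17). Nonzero ⇒ E is nonsingular.
For each x ∈ F_17, compute rhs = x³ + 15·x + 14 mod 17, then count y ∈ F_17 with y² ≡ rhs.
  x = 0: rhs = 14, matching y values: none (0 points).
  x = 1: rhs = 13, matching y values: 8, 9 (2 points).
  x = 2: rhs = 1, matching y values: 1, 16 (2 points).
  x = 3: rhs = 1, matching y values: 1, 16 (2 points).
  x = 4: rhs = 2, matching y values: 6, 11 (2 points).
  x = 5: rhs = 10, matching y values: none (0 points).
  x = 6: rhs = 14, matching y values: none (0 points).
  x = 7: rhs = 3, matching y values: none (0 points).
  x = 8: rhs = 0, matching y values: 0 (1 points).
  x = 9: rhs = 11, matching y values: none (0 points).
  x = 10: rhs = 8, matching y values: 5, 12 (2 points).
  x = 11: rhs = 14, matching y values: none (0 points).
  x = 12: rhs = 1, matching y values: 1, 16 (2 points).
  x = 13: rhs = 9, matching y values: 3, 14 (2 points).
  x = 14: rhs = 10, matching y values: none (0 points).
  x = 15: rhs = 10, matching y values: none (0 points).
  x = 16: rhs = 15, matching y values: 7, 10 (2 points).
Total affine count: 17.
Full point count |E(F_17)| = 17 + 1 = 18.
Hasse bound: |18 − (17+1)| = |0| = 0 ≤ 2√17 ≈ 8.2462 ✓.


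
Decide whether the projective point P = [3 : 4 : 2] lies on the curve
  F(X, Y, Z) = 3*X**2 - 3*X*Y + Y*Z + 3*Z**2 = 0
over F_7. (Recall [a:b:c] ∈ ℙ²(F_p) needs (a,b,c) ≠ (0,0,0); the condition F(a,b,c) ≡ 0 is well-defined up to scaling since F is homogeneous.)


F(3,4,2) ≡ 4 (mod 7); P is NOT on the curve.

Evaluate F(3, 4, 2) term-by-term (mod 7).
  3*X**2 ↦ 3·9·1·1 = 27
  -3*X*Y ↦ -3·3·4·1 = -36
  Y*Z ↦ 1·1·4·2 = 8
  3*Z**2 ↦ 3·1·1·4 = 12
Sum: F(3, 4, 2) = (27) + (-36) + (8) + (12) = 11.
Reducing mod 7: 11 ≡ 4 (mod 7).
Since F(a, b, c) ≡ 4 ≠ 0 (mod 7), P does NOT lie on the curve.


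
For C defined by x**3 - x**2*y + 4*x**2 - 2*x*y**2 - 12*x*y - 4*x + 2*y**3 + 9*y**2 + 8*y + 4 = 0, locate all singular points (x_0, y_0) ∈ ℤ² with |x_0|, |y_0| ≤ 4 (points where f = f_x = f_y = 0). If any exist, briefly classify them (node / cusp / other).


Singular points: {(-2, -2)}; classification: cusp.

Compute partial derivatives:
  f_x = 3*x**2 - 2*x*y + 8*x - 2*y**2 - 12*y - 4.
  f_y = -x**2 - 4*x*y - 12*x + 6*y**2 + 18*y + 8.
Scan x_0 ∈ {−4, ..., 4}. For each x_0, f_y(x_0, y) is a polynomial in y; find its integer roots y ∈ {−4, ..., 4}, then test f_x and f at those candidates.
  x = -4: f_y(-4, y) = 6*y**2 + 34*y + 40; vanishes at y ∈ {-4}. (-4, -4): f_x = -4 ≠ 0.
  x = -3: f_y(-3, y) = 6*y**2 + 30*y + 35; no integer root y with |y| ≤ 4.
  x = -2: f_y(-2, y) = 6*y**2 + 26*y + 28; vanishes at y ∈ {-2}. (-2, -2): f_x = 0, f = 0 — SINGULAR.
  x = -1: f_y(-1, y) = 6*y**2 + 22*y + 19; no integer root y with |y| ≤ 4.
  x = 0: f_y(0, y) = 6*y**2 + 18*y + 8; no integer root y with |y| ≤ 4.
  x = 1: f_y(1, y) = 6*y**2 + 14*y - 5; no integer root y with |y| ≤ 4.
  x = 2: f_y(2, y) = 6*y**2 + 10*y - 20; no integer root y with |y| ≤ 4.
  x = 3: f_y(3, y) = 6*y**2 + 6*y - 37; no integer root y with |y| ≤ 4.
  x = 4: f_y(4, y) = 6*y**2 + 2*y - 56; no integer root y with |y| ≤ 4.
Only singular point on the grid: (-2, -2).
Classify: substitute x = -2 + u, y = -2 + v and expand: f = u**3 - u**2*v - 2*u*v**2 + 2*v**3 + v**2.
No constant or linear terms (consistent with a singular point). Quadratic part: v**2. Cubic part: u**3 - u**2*v - 2*u*v**2 + 2*v**3.
The quadratic part v**2 is a perfect square, so there is a single (double) tangent line v = 0, i.e. y = -2. Restricting the cubic part to that line (v = 0) leaves u**3 ≠ 0, so f is not divisible by v and the branch is v² ≈ -u**3 to lowest order — this is a cusp.
Classification: cusp.


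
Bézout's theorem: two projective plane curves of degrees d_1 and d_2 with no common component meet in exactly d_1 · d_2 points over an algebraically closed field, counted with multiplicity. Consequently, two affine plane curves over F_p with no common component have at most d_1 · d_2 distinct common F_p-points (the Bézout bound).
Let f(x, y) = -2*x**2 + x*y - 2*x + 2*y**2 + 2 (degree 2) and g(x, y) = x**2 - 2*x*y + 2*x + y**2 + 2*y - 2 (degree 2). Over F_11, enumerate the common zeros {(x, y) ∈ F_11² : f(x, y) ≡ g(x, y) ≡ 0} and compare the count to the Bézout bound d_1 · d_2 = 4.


Common zeros: {(5, 8), (9, 8)}; count = 2; Bézout bound = 4.

deg(f) = 2, deg(g) = 2, so Bézout bound = 4.
Scan x ∈ F_11. For each x, list the y ∈ F_11 with f(x, y) ≡ 0 and those with g(x, y) ≡ 0 (mod 11); the common zeros in that column are the intersection.
  x = 0: f ≡ 0 at y ∈ ∅; g ≡ 0 at y ∈ {4, 5}; common: ∅.
  x = 1: f ≡ 0 at y ∈ ∅; g ≡ 0 at y ∈ ∅; common: ∅.
  x = 2: f ≡ 0 at y ∈ ∅; g ≡ 0 at y ∈ ∅; common: ∅.
  x = 3: f ≡ 0 at y ∈ {0, 4}; g ≡ 0 at y ∈ ∅; common: ∅.
  x = 4: f ≡ 0 at y ∈ {2, 7}; g ≡ 0 at y ∈ {0, 6}; common: ∅.
  x = 5: f ≡ 0 at y ∈ {6, 8}; g ≡ 0 at y ∈ {0, 8}; common: {8}.
  x = 6: f ≡ 0 at y ∈ ∅; g ≡ 0 at y ∈ {4, 6}; common: ∅.
  x = 7: f ≡ 0 at y ∈ {0, 2}; g ≡ 0 at y ∈ ∅; common: ∅.
  x = 8: f ≡ 0 at y ∈ {1, 6}; g ≡ 0 at y ∈ {5, 9}; common: ∅.
  x = 9: f ≡ 0 at y ∈ {4, 8}; g ≡ 0 at y ∈ {8}; common: {8}.
  x = 10: f ≡ 0 at y ∈ ∅; g ≡ 0 at y ∈ ∅; common: ∅.
Collecting: common zeros = {(5, 8), (9, 8)}, so the count is 2.
Comparison with the Bézout bound: 2 ≤ 4 = deg(f)·deg(g), as expected for curves with no common component (the affine F_11-count falls short of the bound because intersections may lie at infinity, over extension fields, or carry multiplicity).


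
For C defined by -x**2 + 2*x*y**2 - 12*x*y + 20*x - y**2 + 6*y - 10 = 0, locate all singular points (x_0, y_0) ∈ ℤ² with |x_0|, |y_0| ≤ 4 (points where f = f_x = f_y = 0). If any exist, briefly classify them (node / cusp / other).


Singular points: {(1, 3)}; classification: node.

Compute partial derivatives:
  f_x = -2*x + 2*y**2 - 12*y + 20.
  f_y = 4*x*y - 12*x - 2*y + 6.
Scan x_0 ∈ {−4, ..., 4}. For each x_0, f_y(x_0, y) is a polynomial in y; find its integer roots y ∈ {−4, ..., 4}, then test f_x and f at those candidates.
  x = -4: f_y(-4, y) = 54 - 18*y; vanishes at y ∈ {3}. (-4, 3): f_x = 10 ≠ 0.
  x = -3: f_y(-3, y) = 42 - 14*y; vanishes at y ∈ {3}. (-3, 3): f_x = 8 ≠ 0.
  x = -2: f_y(-2, y) = 30 - 10*y; vanishes at y ∈ {3}. (-2, 3): f_x = 6 ≠ 0.
  x = -1: f_y(-1, y) = 18 - 6*y; vanishes at y ∈ {3}. (-1, 3): f_x = 4 ≠ 0.
  x = 0: f_y(0, y) = 6 - 2*y; vanishes at y ∈ {3}. (0, 3): f_x = 2 ≠ 0.
  x = 1: f_y(1, y) = 2*y - 6; vanishes at y ∈ {3}. (1, 3): f_x = 0, f = 0 — SINGULAR.
  x = 2: f_y(2, y) = 6*y - 18; vanishes at y ∈ {3}. (2, 3): f_x = -2 ≠ 0.
  x = 3: f_y(3, y) = 10*y - 30; vanishes at y ∈ {3}. (3, 3): f_x = -4 ≠ 0.
  x = 4: f_y(4, y) = 14*y - 42; vanishes at y ∈ {3}. (4, 3): f_x = -6 ≠ 0.
Only singular point on the grid: (1, 3).
Classify: substitute x = 1 + u, y = 3 + v and expand: f = -u**2 + 2*u*v**2 + v**2.
No constant or linear terms (consistent with a singular point). Quadratic part: -u**2 + v**2. Cubic part: 2*u*v**2.
The quadratic part v**2 - u**2 = (v − u)(v + u) splits into two distinct linear factors, so there are two distinct tangent lines y − 3 = ±(x − 1) — this is a node (ordinary double point).
Classification: node.


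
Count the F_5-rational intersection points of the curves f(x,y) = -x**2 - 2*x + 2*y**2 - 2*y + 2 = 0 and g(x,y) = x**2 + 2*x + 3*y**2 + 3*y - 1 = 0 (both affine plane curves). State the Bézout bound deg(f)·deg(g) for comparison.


Common zeros: ∅; count = 0; Bézout bound = 4.

deg(f) = 2, deg(g) = 2, so Bézout bound = 4.
Scan x ∈ F_5. For each x, list the y ∈ F_5 with f(x, y) ≡ 0 and those with g(x, y) ≡ 0 (mod 5); the common zeros in that column are the intersection.
  x = 0: f ≡ 0 at y ∈ ∅; g ≡ 0 at y ∈ {1, 3}; common: ∅.
  x = 1: f ≡ 0 at y ∈ ∅; g ≡ 0 at y ∈ {2}; common: ∅.
  x = 2: f ≡ 0 at y ∈ ∅; g ≡ 0 at y ∈ {2}; common: ∅.
  x = 3: f ≡ 0 at y ∈ ∅; g ≡ 0 at y ∈ {1, 3}; common: ∅.
  x = 4: f ≡ 0 at y ∈ {3}; g ≡ 0 at y ∈ ∅; common: ∅.
Collecting: common zeros = ∅, so the count is 0.
Comparison with the Bézout bound: 0 ≤ 4 = deg(f)·deg(g), as expected for curves with no common component (the affine F_5-count falls short of the bound because intersections may lie at infinity, over extension fields, or carry multiplicity).


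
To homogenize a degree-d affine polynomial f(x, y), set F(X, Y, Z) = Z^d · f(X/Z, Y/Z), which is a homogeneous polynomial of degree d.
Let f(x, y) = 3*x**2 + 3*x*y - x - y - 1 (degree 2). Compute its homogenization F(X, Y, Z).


F(X, Y, Z) = 3*X**2 + 3*X*Y - X*Z - Y*Z - Z**2

deg(f) = 2.
Substitute x = X/Z, y = Y/Z into f, then multiply by Z^2.
  monomial 3·x^2·y^0 ↦ 3·X^2·Y^0·Z^0.
  monomial 3·x^1·y^1 ↦ 3·X^1·Y^1·Z^0.
  monomial -1·x^1·y^0 ↦ -1·X^1·Y^0·Z^1.
  monomial -1·x^0·y^1 ↦ -1·X^0·Y^1·Z^1.
  monomial -1·x^0·y^0 ↦ -1·X^0·Y^0·Z^2.
Collecting: F(X, Y, Z) = 3*X**2 + 3*X*Y - X*Z - Y*Z - Z**2.


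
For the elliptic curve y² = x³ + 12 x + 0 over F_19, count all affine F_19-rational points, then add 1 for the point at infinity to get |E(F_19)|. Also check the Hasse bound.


Affine points = {(0, 0), (3, 5), (3, 14), (4, 6), (4, 13), (7, 3), (7, 16), (8, 0), (9, 1), (9, 18), (11, 0), (13, 4), (13, 15), (14, 9), (14, 10), (17, 5), (17, 14), (18, 5), (18, 14)}; affine count = 19; |E(F_19)| = 20.

Discriminant check: Δ ∝ 4a³ + 27b² = 4·12³ + 27·0² = 4·1728 + 27·0 ≡ 15 (mod 19). Nonzero ⇒ E is nonsingular.
For each x ∈ F_19, compute rhs = x³ + 12·x + 0 mod 19, then count y ∈ F_19 with y² ≡ rhs.
  x = 0: rhs = 0, matching y values: 0 (1 points).
  x = 1: rhs = 13, matching y values: none (0 points).
  x = 2: rhs = 13, matching y values: none (0 points).
  x = 3: rhs = 6, matching y values: 5, 14 (2 points).
  x = 4: rhs = 17, matching y values: 6, 13 (2 points).
  x = 5: rhs = 14, matching y values: none (0 points).
  x = 6: rhs = 3, matching y values: none (0 points).
  x = 7: rhs = 9, matching y values: 3, 16 (2 points).
  x = 8: rhs = 0, matching y values: 0 (1 points).
  x = 9: rhs = 1, matching y values: 1, 18 (2 points).
  x = 10: rhs = 18, matching y values: none (0 points).
  x = 11: rhs = 0, matching y values: 0 (1 points).
  x = 12: rhs = 10, matching y values: none (0 points).
  x = 13: rhs = 16, matching y values: 4, 15 (2 points).
  x = 14: rhs = 5, matching y values: 9, 10 (2 points).
  x = 15: rhs = 2, matching y values: none (0 points).
  x = 16: rhs = 13, matching y values: none (0 points).
  x = 17: rhs = 6, matching y values: 5, 14 (2 points).
  x = 18: rhs = 6, matching y values: 5, 14 (2 points).
Total affine count: 19.
Full point count |E(F_19)| = 19 + 1 = 20.
Hasse bound: |20 − (19+1)| = |0| = 0 ≤ 2√19 ≈ 8.7178 ✓.


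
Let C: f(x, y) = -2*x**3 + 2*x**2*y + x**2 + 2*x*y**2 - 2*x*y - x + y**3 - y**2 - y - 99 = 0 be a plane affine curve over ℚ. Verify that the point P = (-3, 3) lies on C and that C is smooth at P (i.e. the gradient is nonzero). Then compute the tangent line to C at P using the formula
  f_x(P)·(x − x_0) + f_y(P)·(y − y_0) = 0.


Tangent line at P: -85*x + 8*y - 279 = 0.

Step 1: f(-3, 3) = 0, so P lies on C.
Step 2: partial derivatives
  f_x(x, y) = -6*x**2 + 4*x*y + 2*x + 2*y**2 - 2*y - 1, f_y(x, y) = 2*x**2 + 4*x*y - 2*x + 3*y**2 - 2*y - 1.
  f_x(P) = -85, f_y(P) = 8 (gradient nonzero, so P is smooth).
Step 3: tangent line at P: -85·(x − -3) + 8·(y − 3) = 0.
Expanding: -85*x + 8*y - 279 = 0.


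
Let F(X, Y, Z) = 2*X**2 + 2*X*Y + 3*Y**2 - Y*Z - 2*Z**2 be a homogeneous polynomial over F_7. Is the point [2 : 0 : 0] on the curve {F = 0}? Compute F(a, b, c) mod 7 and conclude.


F(2,0,0) ≡ 1 (mod 7); P is NOT on the curve.

Evaluate F(2, 0, 0) term-by-term (mod 7).
  2*X**2 ↦ 2·4·1·1 = 8
  2*X*Y ↦ 2·2·0·1 = 0
  3*Y**2 ↦ 3·1·0·1 = 0
  -Y*Z ↦ -1·1·0·0 = 0
  -2*Z**2 ↦ -2·1·1·0 = 0
Sum: F(2, 0, 0) = (8) + (0) + (0) + (0) + (0) = 8.
Reducing mod 7: 8 ≡ 1 (mod 7).
Since F(a, b, c) ≡ 1 ≠ 0 (mod 7), P does NOT lie on the curve.


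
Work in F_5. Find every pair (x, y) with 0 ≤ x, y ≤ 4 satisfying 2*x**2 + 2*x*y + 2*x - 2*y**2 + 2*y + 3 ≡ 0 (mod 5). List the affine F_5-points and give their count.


Affine F_5-points: {(2, 0), (2, 3), (3, 2), (4, 2), (4, 3)}; count = 5.

For each of the 25 pairs (x, y) ∈ F_5², evaluate f(x, y) mod 5. Record the zeros.
  x = 0: [0↦3, 1↦3, 2↦4, 3↦1, 4↦4]  zeros at y ∈ ∅
  x = 1: [0↦2, 1↦4, 2↦2, 3↦1, 4↦1]  zeros at y ∈ ∅
  x = 2: [0↦0, 1↦4, 2↦4, 3↦0, 4↦2]  zeros at y ∈ {0, 3}
  x = 3: [0↦2, 1↦3, 2↦0, 3↦3, 4↦2]  zeros at y ∈ {2}
  x = 4: [0↦3, 1↦1, 2↦0, 3↦0, 4↦1]  zeros at y ∈ {2, 3}
Collecting zeros: affine points = {(2, 0), (2, 3), (3, 2), (4, 2), (4, 3)}.
Total count |C(F_5)_aff| = 5.


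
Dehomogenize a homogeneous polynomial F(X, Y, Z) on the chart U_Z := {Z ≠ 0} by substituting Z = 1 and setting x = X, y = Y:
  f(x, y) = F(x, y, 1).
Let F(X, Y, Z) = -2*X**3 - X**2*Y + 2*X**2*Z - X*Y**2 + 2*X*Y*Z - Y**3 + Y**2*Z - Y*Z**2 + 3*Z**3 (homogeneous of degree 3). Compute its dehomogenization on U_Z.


f(x, y) = -2*x**3 - x**2*y + 2*x**2 - x*y**2 + 2*x*y - y**3 + y**2 - y + 3

On U_Z we set Z = 1. Each monomial c·X^i·Y^j·Z^k in F becomes c·x^i·y^j·1^k = c·x^i·y^j.
Substituting Z = 1: F(X, Y, 1) = -2*x**3 - x**2*y + 2*x**2 - x*y**2 + 2*x*y - y**3 + y**2 - y + 3.
Note: deg(f) ≤ deg(F) = 3; strict inequality happens when F is divisible by Z (lost terms).


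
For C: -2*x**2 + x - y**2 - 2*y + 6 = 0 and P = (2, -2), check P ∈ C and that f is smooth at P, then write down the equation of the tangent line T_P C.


Tangent line at P: -7*x + 2*y + 18 = 0.

Step 1: f(2, -2) = 0, so P lies on C.
Step 2: partial derivatives
  f_x(x, y) = 1 - 4*x, f_y(x, y) = -2*y - 2.
  f_x(P) = -7, f_y(P) = 2 (gradient nonzero, so P is smooth).
Step 3: tangent line at P: -7·(x − 2) + 2·(y − -2) = 0.
Expanding: -7*x + 2*y + 18 = 0.


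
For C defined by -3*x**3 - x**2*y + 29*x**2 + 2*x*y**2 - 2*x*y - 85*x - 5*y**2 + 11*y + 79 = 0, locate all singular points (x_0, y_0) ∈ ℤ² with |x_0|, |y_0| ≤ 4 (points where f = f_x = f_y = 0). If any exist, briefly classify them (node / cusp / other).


Singular points: {(3, 2)}; classification: cusp.

Compute partial derivatives:
  f_x = -9*x**2 - 2*x*y + 58*x + 2*y**2 - 2*y - 85.
  f_y = -x**2 + 4*x*y - 2*x - 10*y + 11.
Scan x_0 ∈ {−4, ..., 4}. For each x_0, f_y(x_0, y) is a polynomial in y; find its integer roots y ∈ {−4, ..., 4}, then test f_x and f at those candidates.
  x = -4: f_y(-4, y) = 3 - 26*y; no integer root y with |y| ≤ 4.
  x = -3: f_y(-3, y) = 8 - 22*y; no integer root y with |y| ≤ 4.
  x = -2: f_y(-2, y) = 11 - 18*y; no integer root y with |y| ≤ 4.
  x = -1: f_y(-1, y) = 12 - 14*y; no integer root y with |y| ≤ 4.
  x = 0: f_y(0, y) = 11 - 10*y; no integer root y with |y| ≤ 4.
  x = 1: f_y(1, y) = 8 - 6*y; no integer root y with |y| ≤ 4.
  x = 2: f_y(2, y) = 3 - 2*y; no integer root y with |y| ≤ 4.
  x = 3: f_y(3, y) = 2*y - 4; vanishes at y ∈ {2}. (3, 2): f_x = 0, f = 0 — SINGULAR.
  x = 4: f_y(4, y) = 6*y - 13; no integer root y with |y| ≤ 4.
Only singular point on the grid: (3, 2).
Classify: substitute x = 3 + u, y = 2 + v and expand: f = -3*u**3 - u**2*v + 2*u*v**2 + v**2.
No constant or linear terms (consistent with a singular point). Quadratic part: v**2. Cubic part: -3*u**3 - u**2*v + 2*u*v**2.
The quadratic part v**2 is a perfect square, so there is a single (double) tangent line v = 0, i.e. y = 2. Restricting the cubic part to that line (v = 0) leaves -3*u**3 ≠ 0, so f is not divisible by v and the branch is v² ≈ 3*u**3 to lowest order — this is a cusp.
Classification: cusp.


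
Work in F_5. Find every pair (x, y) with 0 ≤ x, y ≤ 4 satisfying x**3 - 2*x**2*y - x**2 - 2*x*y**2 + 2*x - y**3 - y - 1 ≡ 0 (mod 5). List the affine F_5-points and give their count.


Affine F_5-points: {(1, 1), (2, 2), (3, 3), (4, 0)}; count = 4.

For each of the 25 pairs (x, y) ∈ F_5², evaluate f(x, y) mod 5. Record the zeros.
  x = 0: [0↦4, 1↦2, 2↦4, 3↦4, 4↦1]  zeros at y ∈ ∅
  x = 1: [0↦1, 1↦0, 2↦4, 3↦2, 4↦3]  zeros at y ∈ {1}
  x = 2: [0↦2, 1↦3, 2↦0, 3↦2, 4↦3]  zeros at y ∈ {2}
  x = 3: [0↦3, 1↦2, 2↦3, 3↦0, 4↦2]  zeros at y ∈ {3}
  x = 4: [0↦0, 1↦3, 2↦4, 3↦2, 4↦1]  zeros at y ∈ {0}
Collecting zeros: affine points = {(1, 1), (2, 2), (3, 3), (4, 0)}.
Total count |C(F_5)_aff| = 4.


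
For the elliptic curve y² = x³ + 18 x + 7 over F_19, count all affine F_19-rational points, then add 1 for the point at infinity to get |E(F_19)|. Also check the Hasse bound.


Affine points = {(0, 8), (0, 11), (1, 8), (1, 11), (7, 1), (7, 18), (8, 6), (8, 13), (9, 9), (9, 10), (10, 3), (10, 16), (11, 4), (11, 15), (13, 5), (13, 14), (14, 1), (14, 18), (15, 2), (15, 17), (17, 1), (17, 18), (18, 8), (18, 11)}; affine count = 24; |E(F_19)| = 25.

Discriminant check: Δ ∝ 4a³ + 27b² = 4·18³ + 27·7² = 4·5832 + 27·49 ≡ 8 (mod 19). Nonzero ⇒ E is nonsingular.
For each x ∈ F_19, compute rhs = x³ + 18·x + 7 mod 19, then count y ∈ F_19 with y² ≡ rhs.
  x = 0: rhs = 7, matching y values: 8, 11 (2 points).
  x = 1: rhs = 7, matching y values: 8, 11 (2 points).
  x = 2: rhs = 13, matching y values: none (0 points).
  x = 3: rhs = 12, matching y values: none (0 points).
  x = 4: rhs = 10, matching y values: none (0 points).
  x = 5: rhs = 13, matching y values: none (0 points).
  x = 6: rhs = 8, matching y values: none (0 points).
  x = 7: rhs = 1, matching y values: 1, 18 (2 points).
  x = 8: rhs = 17, matching y values: 6, 13 (2 points).
  x = 9: rhs = 5, matching y values: 9, 10 (2 points).
  x = 10: rhs = 9, matching y values: 3, 16 (2 points).
  x = 11: rhs = 16, matching y values: 4, 15 (2 points).
  x = 12: rhs = 13, matching y values: none (0 points).
  x = 13: rhs = 6, matching y values: 5, 14 (2 points).
  x = 14: rhs = 1, matching y values: 1, 18 (2 points).
  x = 15: rhs = 4, matching y values: 2, 17 (2 points).
  x = 16: rhs = 2, matching y values: none (0 points).
  x = 17: rhs = 1, matching y values: 1, 18 (2 points).
  x = 18: rhs = 7, matching y values: 8, 11 (2 points).
Total affine count: 24.
Full point count |E(F_19)| = 24 + 1 = 25.
Hasse bound: |25 − (19+1)| = |5| = 5 ≤ 2√19 ≈ 8.7178 ✓.


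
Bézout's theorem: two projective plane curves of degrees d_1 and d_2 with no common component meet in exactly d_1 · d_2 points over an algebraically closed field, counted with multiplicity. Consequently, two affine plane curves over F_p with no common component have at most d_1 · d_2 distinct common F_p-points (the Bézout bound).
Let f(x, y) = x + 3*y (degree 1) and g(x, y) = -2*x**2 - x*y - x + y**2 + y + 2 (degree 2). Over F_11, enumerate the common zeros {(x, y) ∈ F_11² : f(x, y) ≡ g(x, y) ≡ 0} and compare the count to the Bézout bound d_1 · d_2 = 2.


Common zeros: ∅; count = 0; Bézout bound = 2.

deg(f) = 1, deg(g) = 2, so Bézout bound = 2.
Scan x ∈ F_11. For each x, list the y ∈ F_11 with f(x, y) ≡ 0 and those with g(x, y) ≡ 0 (mod 11); the common zeros in that column are the intersection.
  x = 0: f ≡ 0 at y ∈ {0}; g ≡ 0 at y ∈ {4, 6}; common: ∅.
  x = 1: f ≡ 0 at y ∈ {7}; g ≡ 0 at y ∈ {1, 10}; common: ∅.
  x = 2: f ≡ 0 at y ∈ {3}; g ≡ 0 at y ∈ {6}; common: ∅.
  x = 3: f ≡ 0 at y ∈ {10}; g ≡ 0 at y ∈ {4, 9}; common: ∅.
  x = 4: f ≡ 0 at y ∈ {6}; g ≡ 0 at y ∈ ∅; common: ∅.
  x = 5: f ≡ 0 at y ∈ {2}; g ≡ 0 at y ∈ ∅; common: ∅.
  x = 6: f ≡ 0 at y ∈ {9}; g ≡ 0 at y ∈ ∅; common: ∅.
  x = 7: f ≡ 0 at y ∈ {5}; g ≡ 0 at y ∈ ∅; common: ∅.
  x = 8: f ≡ 0 at y ∈ {1}; g ≡ 0 at y ∈ ∅; common: ∅.
  x = 9: f ≡ 0 at y ∈ {8}; g ≡ 0 at y ∈ {1, 7}; common: ∅.
  x = 10: f ≡ 0 at y ∈ {4}; g ≡ 0 at y ∈ {10}; common: ∅.
Collecting: common zeros = ∅, so the count is 0.
Comparison with the Bézout bound: 0 ≤ 2 = deg(f)·deg(g), as expected for curves with no common component (the affine F_11-count falls short of the bound because intersections may lie at infinity, over extension fields, or carry multiplicity).


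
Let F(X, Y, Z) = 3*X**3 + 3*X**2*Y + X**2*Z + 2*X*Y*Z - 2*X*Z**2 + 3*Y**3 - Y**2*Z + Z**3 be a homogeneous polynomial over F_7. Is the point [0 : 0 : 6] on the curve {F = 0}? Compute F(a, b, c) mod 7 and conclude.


F(0,0,6) ≡ 6 (mod 7); P is NOT on the curve.

Evaluate F(0, 0, 6) term-by-term (mod 7).
  3*X**3 ↦ 3·0·1·1 = 0
  3*X**2*Y ↦ 3·0·0·1 = 0
  X**2*Z ↦ 1·0·1·6 = 0
  2*X*Y*Z ↦ 2·0·0·6 = 0
  -2*X*Z**2 ↦ -2·0·1·36 = 0
  3*Y**3 ↦ 3·1·0·1 = 0
  -Y**2*Z ↦ -1·1·0·6 = 0
  Z**3 ↦ 1·1·1·216 = 216
Sum: F(0, 0, 6) = (0) + (0) + (0) + (0) + (0) + (0) + (0) + (216) = 216.
Reducing mod 7: 216 ≡ 6 (mod 7).
Since F(a, b, c) ≡ 6 ≠ 0 (mod 7), P does NOT lie on the curve.


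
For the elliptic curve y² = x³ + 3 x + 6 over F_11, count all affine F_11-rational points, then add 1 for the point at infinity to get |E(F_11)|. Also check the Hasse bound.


Affine points = {(2, 3), (2, 8), (3, 3), (3, 8), (4, 4), (4, 7), (5, 5), (5, 6), (6, 3), (6, 8), (8, 5), (8, 6), (9, 5), (9, 6)}; affine count = 14; |E(F_11)| = 15.

Discriminant check: Δ ∝ 4a³ + 27b² = 4·3³ + 27·6² = 4·27 + 27·36 ≡ 2 (mod 11). Nonzero ⇒ E is nonsingular.
For each x ∈ F_11, compute rhs = x³ + 3·x + 6 mod 11, then count y ∈ F_11 with y² ≡ rhs.
  x = 0: rhs = 6, matching y values: none (0 points).
  x = 1: rhs = 10, matching y values: none (0 points).
  x = 2: rhs = 9, matching y values: 3, 8 (2 points).
  x = 3: rhs = 9, matching y values: 3, 8 (2 points).
  x = 4: rhs = 5, matching y values: 4, 7 (2 points).
  x = 5: rhs = 3, matching y values: 5, 6 (2 points).
  x = 6: rhs = 9, matching y values: 3, 8 (2 points).
  x = 7: rhs = 7, matching y values: none (0 points).
  x = 8: rhs = 3, matching y values: 5, 6 (2 points).
  x = 9: rhs = 3, matching y values: 5, 6 (2 points).
  x = 10: rhs = 2, matching y values: none (0 points).
Total affine count: 14.
Full point count |E(F_11)| = 14 + 1 = 15.
Hasse bound: |15 − (11+1)| = |3| = 3 ≤ 2√11 ≈ 6.6332 ✓.


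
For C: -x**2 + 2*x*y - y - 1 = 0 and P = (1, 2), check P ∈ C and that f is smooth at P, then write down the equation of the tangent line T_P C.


Tangent line at P: 2*x + y - 4 = 0.

Step 1: f(1, 2) = 0, so P lies on C.
Step 2: partial derivatives
  f_x(x, y) = -2*x + 2*y, f_y(x, y) = 2*x - 1.
  f_x(P) = 2, f_y(P) = 1 (gradient nonzero, so P is smooth).
Step 3: tangent line at P: 2·(x − 1) + 1·(y − 2) = 0.
Expanding: 2*x + y - 4 = 0.


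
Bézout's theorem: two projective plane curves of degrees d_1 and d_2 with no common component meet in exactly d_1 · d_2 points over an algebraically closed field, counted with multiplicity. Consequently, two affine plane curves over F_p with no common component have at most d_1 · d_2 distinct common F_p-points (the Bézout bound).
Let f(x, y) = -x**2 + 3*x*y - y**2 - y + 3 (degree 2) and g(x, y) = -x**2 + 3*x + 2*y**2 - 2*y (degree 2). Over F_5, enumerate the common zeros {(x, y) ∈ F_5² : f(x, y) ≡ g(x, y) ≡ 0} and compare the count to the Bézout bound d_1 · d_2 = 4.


Common zeros: {(4, 2), (4, 4)}; count = 2; Bézout bound = 4.

deg(f) = 2, deg(g) = 2, so Bézout bound = 4.
Scan x ∈ F_5. For each x, list the y ∈ F_5 with f(x, y) ≡ 0 and those with g(x, y) ≡ 0 (mod 5); the common zeros in that column are the intersection.
  x = 0: f ≡ 0 at y ∈ ∅; g ≡ 0 at y ∈ {0, 1}; common: ∅.
  x = 1: f ≡ 0 at y ∈ ∅; g ≡ 0 at y ∈ ∅; common: ∅.
  x = 2: f ≡ 0 at y ∈ {2, 3}; g ≡ 0 at y ∈ ∅; common: ∅.
  x = 3: f ≡ 0 at y ∈ {4}; g ≡ 0 at y ∈ {0, 1}; common: ∅.
  x = 4: f ≡ 0 at y ∈ {2, 4}; g ≡ 0 at y ∈ {2, 4}; common: {2, 4}.
Collecting: common zeros = {(4, 2), (4, 4)}, so the count is 2.
Comparison with the Bézout bound: 2 ≤ 4 = deg(f)·deg(g), as expected for curves with no common component (the affine F_5-count falls short of the bound because intersections may lie at infinity, over extension fields, or carry multiplicity).


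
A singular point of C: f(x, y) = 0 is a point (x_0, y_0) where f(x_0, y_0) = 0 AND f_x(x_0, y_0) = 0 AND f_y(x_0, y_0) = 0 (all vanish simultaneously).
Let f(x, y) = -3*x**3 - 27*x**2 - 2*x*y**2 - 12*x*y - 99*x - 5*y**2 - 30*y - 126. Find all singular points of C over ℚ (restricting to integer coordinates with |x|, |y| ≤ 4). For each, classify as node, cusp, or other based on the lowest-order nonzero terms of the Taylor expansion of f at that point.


Singular points: {(-3, -3)}; classification: cusp.

Compute partial derivatives:
  f_x = -9*x**2 - 54*x - 2*y**2 - 12*y - 99.
  f_y = -4*x*y - 12*x - 10*y - 30.
Scan x_0 ∈ {−4, ..., 4}. For each x_0, f_y(x_0, y) is a polynomial in y; find its integer roots y ∈ {−4, ..., 4}, then test f_x and f at those candidates.
  x = -4: f_y(-4, y) = 6*y + 18; vanishes at y ∈ {-3}. (-4, -3): f_x = -9 ≠ 0.
  x = -3: f_y(-3, y) = 2*y + 6; vanishes at y ∈ {-3}. (-3, -3): f_x = 0, f = 0 — SINGULAR.
  x = -2: f_y(-2, y) = -2*y - 6; vanishes at y ∈ {-3}. (-2, -3): f_x = -9 ≠ 0.
  x = -1: f_y(-1, y) = -6*y - 18; vanishes at y ∈ {-3}. (-1, -3): f_x = -36 ≠ 0.
  x = 0: f_y(0, y) = -10*y - 30; vanishes at y ∈ {-3}. (0, -3): f_x = -81 ≠ 0.
  x = 1: f_y(1, y) = -14*y - 42; vanishes at y ∈ {-3}. (1, -3): f_x = -144 ≠ 0.
  x = 2: f_y(2, y) = -18*y - 54; vanishes at y ∈ {-3}. (2, -3): f_x = -225 ≠ 0.
  x = 3: f_y(3, y) = -22*y - 66; vanishes at y ∈ {-3}. (3, -3): f_x = -324 ≠ 0.
  x = 4: f_y(4, y) = -26*y - 78; vanishes at y ∈ {-3}. (4, -3): f_x = -441 ≠ 0.
Only singular point on the grid: (-3, -3).
Classify: substitute x = -3 + u, y = -3 + v and expand: f = -3*u**3 - 2*u*v**2 + v**2.
No constant or linear terms (consistent with a singular point). Quadratic part: v**2. Cubic part: -3*u**3 - 2*u*v**2.
The quadratic part v**2 is a perfect square, so there is a single (double) tangent line v = 0, i.e. y = -3. Restricting the cubic part to that line (v = 0) leaves -3*u**3 ≠ 0, so f is not divisible by v and the branch is v² ≈ 3*u**3 to lowest order — this is a cusp.
Classification: cusp.


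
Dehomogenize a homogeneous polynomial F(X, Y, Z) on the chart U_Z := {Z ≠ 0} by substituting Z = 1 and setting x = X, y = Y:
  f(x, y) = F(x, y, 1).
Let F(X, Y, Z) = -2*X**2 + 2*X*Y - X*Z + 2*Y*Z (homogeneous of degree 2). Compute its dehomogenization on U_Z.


f(x, y) = -2*x**2 + 2*x*y - x + 2*y

On U_Z we set Z = 1. Each monomial c·X^i·Y^j·Z^k in F becomes c·x^i·y^j·1^k = c·x^i·y^j.
Substituting Z = 1: F(X, Y, 1) = -2*x**2 + 2*x*y - x + 2*y.
Note: deg(f) ≤ deg(F) = 2; strict inequality happens when F is divisible by Z (lost terms).


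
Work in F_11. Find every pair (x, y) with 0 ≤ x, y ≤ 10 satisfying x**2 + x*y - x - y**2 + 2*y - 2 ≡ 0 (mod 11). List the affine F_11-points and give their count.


Affine F_11-points: {(1, 1), (1, 2), (2, 0), (2, 4), (5, 9), (6, 4), (9, 2), (9, 9), (10, 0), (10, 1)}; count = 10.

For each of the 121 pairs (x, y) ∈ F_11², evaluate f(x, y) mod 11. Record the zeros.
  x = 0: [0↦9, 1↦10, 2↦9, 3↦6, 4↦1, 5↦5, 6↦7, 7↦7, 8↦5, 9↦1, 10↦6]  zeros at y ∈ ∅
  x = 1: [0↦9, 1↦0, 2↦0, 3↦9, 4↦5, 5↦10, 6↦2, 7↦3, 8↦2, 9↦10, 10↦5]  zeros at y ∈ {1, 2}
  x = 2: [0↦0, 1↦3, 2↦4, 3↦3, 4↦0, 5↦6, 6↦10, 7↦1, 8↦1, 9↦10, 10↦6]  zeros at y ∈ {0, 4}
  x = 3: [0↦4, 1↦8, 2↦10, 3↦10, 4↦8, 5↦4, 6↦9, 7↦1, 8↦2, 9↦1, 10↦9]  zeros at y ∈ ∅
  x = 4: [0↦10, 1↦4, 2↦7, 3↦8, 4↦7, 5↦4, 6↦10, 7↦3, 8↦5, 9↦5, 10↦3]  zeros at y ∈ ∅
  x = 5: [0↦7, 1↦2, 2↦6, 3↦8, 4↦8, 5↦6, 6↦2, 7↦7, 8↦10, 9↦0, 10↦10]  zeros at y ∈ {9}
  x = 6: [0↦6, 1↦2, 2↦7, 3↦10, 4↦0, 5↦10, 6↦7, 7↦2, 8↦6, 9↦8, 10↦8]  zeros at y ∈ {4}
  x = 7: [0↦7, 1↦4, 2↦10, 3↦3, 4↦5, 5↦5, 6↦3, 7↦10, 8↦4, 9↦7, 10↦8]  zeros at y ∈ ∅
  x = 8: [0↦10, 1↦8, 2↦4, 3↦9, 4↦1, 5↦2, 6↦1, 7↦9, 8↦4, 9↦8, 10↦10]  zeros at y ∈ ∅
  x = 9: [0↦4, 1↦3, 2↦0, 3↦6, 4↦10, 5↦1, 6↦1, 7↦10, 8↦6, 9↦0, 10↦3]  zeros at y ∈ {2, 9}
  x = 10: [0↦0, 1↦0, 2↦9, 3↦5, 4↦10, 5↦2, 6↦3, 7↦2, 8↦10, 9↦5, 10↦9]  zeros at y ∈ {0, 1}
Collecting zeros: affine points = {(1, 1), (1, 2), (2, 0), (2, 4), (5, 9), (6, 4), (9, 2), (9, 9), (10, 0), (10, 1)}.
Total count |C(F_11)_aff| = 10.


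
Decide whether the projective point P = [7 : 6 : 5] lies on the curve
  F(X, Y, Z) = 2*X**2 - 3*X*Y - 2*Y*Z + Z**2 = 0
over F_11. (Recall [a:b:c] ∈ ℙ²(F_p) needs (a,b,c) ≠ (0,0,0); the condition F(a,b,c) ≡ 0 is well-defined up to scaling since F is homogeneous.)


F(7,6,5) ≡ 3 (mod 11); P is NOT on the curve.

Evaluate F(7, 6, 5) term-by-term (mod 11).
  2*X**2 ↦ 2·49·1·1 = 98
  -3*X*Y ↦ -3·7·6·1 = -126
  -2*Y*Z ↦ -2·1·6·5 = -60
  Z**2 ↦ 1·1·1·25 = 25
Sum: F(7, 6, 5) = (98) + (-126) + (-60) + (25) = -63.
Reducing mod 11: -63 ≡ 3 (mod 11).
Since F(a, b, c) ≡ 3 ≠ 0 (mod 11), P does NOT lie on the curve.


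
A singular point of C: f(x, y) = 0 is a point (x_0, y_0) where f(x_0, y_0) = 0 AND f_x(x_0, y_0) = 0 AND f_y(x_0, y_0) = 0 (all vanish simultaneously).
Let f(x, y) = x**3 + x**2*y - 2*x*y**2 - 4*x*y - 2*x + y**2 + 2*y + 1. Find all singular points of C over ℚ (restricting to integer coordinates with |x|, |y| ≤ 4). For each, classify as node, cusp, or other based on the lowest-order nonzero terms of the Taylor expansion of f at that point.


Singular points: {(0, -1)}; classification: node.

Compute partial derivatives:
  f_x = 3*x**2 + 2*x*y - 2*y**2 - 4*y - 2.
  f_y = x**2 - 4*x*y - 4*x + 2*y + 2.
Scan x_0 ∈ {−4, ..., 4}. For each x_0, f_y(x_0, y) is a polynomial in y; find its integer roots y ∈ {−4, ..., 4}, then test f_x and f at those candidates.
  x = -4: f_y(-4, y) = 18*y + 34; no integer root y with |y| ≤ 4.
  x = -3: f_y(-3, y) = 14*y + 23; no integer root y with |y| ≤ 4.
  x = -2: f_y(-2, y) = 10*y + 14; no integer root y with |y| ≤ 4.
  x = -1: f_y(-1, y) = 6*y + 7; no integer root y with |y| ≤ 4.
  x = 0: f_y(0, y) = 2*y + 2; vanishes at y ∈ {-1}. (0, -1): f_x = 0, f = 0 — SINGULAR.
  x = 1: f_y(1, y) = -2*y - 1; no integer root y with |y| ≤ 4.
  x = 2: f_y(2, y) = -6*y - 2; no integer root y with |y| ≤ 4.
  x = 3: f_y(3, y) = -10*y - 1; no integer root y with |y| ≤ 4.
  x = 4: f_y(4, y) = 2 - 14*y; no integer root y with |y| ≤ 4.
Only singular point on the grid: (0, -1).
Classify: substitute x = 0 + u, y = -1 + v and expand: f = u**3 + u**2*v - u**2 - 2*u*v**2 + v**2.
No constant or linear terms (consistent with a singular point). Quadratic part: -u**2 + v**2. Cubic part: u**3 + u**2*v - 2*u*v**2.
The quadratic part v**2 - u**2 = (v − u)(v + u) splits into two distinct linear factors, so there are two distinct tangent lines y − -1 = ±(x − 0) — this is a node (ordinary double point).
Classification: node.


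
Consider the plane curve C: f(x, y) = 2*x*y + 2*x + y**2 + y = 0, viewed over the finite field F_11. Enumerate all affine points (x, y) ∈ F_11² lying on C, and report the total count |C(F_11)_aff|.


Affine F_11-points: {(0, 0), (0, 10), (1, 9), (1, 10), (2, 7), (2, 10), (3, 5), (3, 10), (4, 3), (4, 10), (5, 1), (5, 10), (6, 10), (7, 8), (7, 10), (8, 6), (8, 10), (9, 4), (9, 10), (10, 2), (10, 10)}; count = 21.

For each of the 121 pairs (x, y) ∈ F_11², evaluate f(x, y) mod 11. Record the zeros.
  x = 0: [0↦0, 1↦2, 2↦6, 3↦1, 4↦9, 5↦8, 6↦9, 7↦1, 8↦6, 9↦2, 10↦0]  zeros at y ∈ {0, 10}
  x = 1: [0↦2, 1↦6, 2↦1, 3↦9, 4↦8, 5↦9, 6↦1, 7↦6, 8↦2, 9↦0, 10↦0]  zeros at y ∈ {9, 10}
  x = 2: [0↦4, 1↦10, 2↦7, 3↦6, 4↦7, 5↦10, 6↦4, 7↦0, 8↦9, 9↦9, 10↦0]  zeros at y ∈ {7, 10}
  x = 3: [0↦6, 1↦3, 2↦2, 3↦3, 4↦6, 5↦0, 6↦7, 7↦5, 8↦5, 9↦7, 10↦0]  zeros at y ∈ {5, 10}
  x = 4: [0↦8, 1↦7, 2↦8, 3↦0, 4↦5, 5↦1, 6↦10, 7↦10, 8↦1, 9↦5, 10↦0]  zeros at y ∈ {3, 10}
  x = 5: [0↦10, 1↦0, 2↦3, 3↦8, 4↦4, 5↦2, 6↦2, 7↦4, 8↦8, 9↦3, 10↦0]  zeros at y ∈ {1, 10}
  x = 6: [0↦1, 1↦4, 2↦9, 3↦5, 4↦3, 5↦3, 6↦5, 7↦9, 8↦4, 9↦1, 10↦0]  zeros at y ∈ {10}
  x = 7: [0↦3, 1↦8, 2↦4, 3↦2, 4↦2, 5↦4, 6↦8, 7↦3, 8↦0, 9↦10, 10↦0]  zeros at y ∈ {8, 10}
  x = 8: [0↦5, 1↦1, 2↦10, 3↦10, 4↦1, 5↦5, 6↦0, 7↦8, 8↦7, 9↦8, 10↦0]  zeros at y ∈ {6, 10}
  x = 9: [0↦7, 1↦5, 2↦5, 3↦7, 4↦0, 5↦6, 6↦3, 7↦2, 8↦3, 9↦6, 10↦0]  zeros at y ∈ {4, 10}
  x = 10: [0↦9, 1↦9, 2↦0, 3↦4, 4↦10, 5↦7, 6↦6, 7↦7, 8↦10, 9↦4, 10↦0]  zeros at y ∈ {2, 10}
Collecting zeros: affine points = {(0, 0), (0, 10), (1, 9), (1, 10), (2, 7), (2, 10), (3, 5), (3, 10), (4, 3), (4, 10), (5, 1), (5, 10), (6, 10), (7, 8), (7, 10), (8, 6), (8, 10), (9, 4), (9, 10), (10, 2), (10, 10)}.
Total count |C(F_11)_aff| = 21.


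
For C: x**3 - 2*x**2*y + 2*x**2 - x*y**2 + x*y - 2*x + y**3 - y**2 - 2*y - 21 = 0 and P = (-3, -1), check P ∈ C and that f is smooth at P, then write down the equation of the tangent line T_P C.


Tangent line at P: -x - 24*y - 27 = 0.

Step 1: f(-3, -1) = 0, so P lies on C.
Step 2: partial derivatives
  f_x(x, y) = 3*x**2 - 4*x*y + 4*x - y**2 + y - 2, f_y(x, y) = -2*x**2 - 2*x*y + x + 3*y**2 - 2*y - 2.
  f_x(P) = -1, f_y(P) = -24 (gradient nonzero, so P is smooth).
Step 3: tangent line at P: -1·(x − -3) + -24·(y − -1) = 0.
Expanding: -x - 24*y - 27 = 0.


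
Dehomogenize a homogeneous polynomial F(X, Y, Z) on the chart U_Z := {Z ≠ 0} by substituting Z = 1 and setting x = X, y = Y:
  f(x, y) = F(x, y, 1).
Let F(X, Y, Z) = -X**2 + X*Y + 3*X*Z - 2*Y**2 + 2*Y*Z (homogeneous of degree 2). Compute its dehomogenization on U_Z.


f(x, y) = -x**2 + x*y + 3*x - 2*y**2 + 2*y

On U_Z we set Z = 1. Each monomial c·X^i·Y^j·Z^k in F becomes c·x^i·y^j·1^k = c·x^i·y^j.
Substituting Z = 1: F(X, Y, 1) = -x**2 + x*y + 3*x - 2*y**2 + 2*y.
Note: deg(f) ≤ deg(F) = 2; strict inequality happens when F is divisible by Z (lost terms).


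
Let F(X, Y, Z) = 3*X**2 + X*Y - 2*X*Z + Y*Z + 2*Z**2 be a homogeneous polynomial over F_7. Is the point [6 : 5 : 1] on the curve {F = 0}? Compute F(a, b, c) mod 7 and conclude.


F(6,5,1) ≡ 0 (mod 7); P is on the curve.

Evaluate F(6, 5, 1) term-by-term (mod 7).
  3*X**2 ↦ 3·36·1·1 = 108
  X*Y ↦ 1·6·5·1 = 30
  -2*X*Z ↦ -2·6·1·1 = -12
  Y*Z ↦ 1·1·5·1 = 5
  2*Z**2 ↦ 2·1·1·1 = 2
Sum: F(6, 5, 1) = (108) + (30) + (-12) + (5) + (2) = 133.
Reducing mod 7: 133 ≡ 0 (mod 7).
Since F(a, b, c) ≡ 0 (mod 7), P lies on the curve.


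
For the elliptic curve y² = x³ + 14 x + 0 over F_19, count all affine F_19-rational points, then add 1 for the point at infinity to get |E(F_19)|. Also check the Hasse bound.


Affine points = {(0, 0), (2, 6), (2, 13), (4, 5), (4, 14), (5, 9), (5, 10), (7, 2), (7, 17), (8, 4), (8, 15), (9, 0), (10, 0), (13, 2), (13, 17), (16, 8), (16, 11), (18, 2), (18, 17)}; affine count = 19; |E(F_19)| = 20.

Discriminant check: Δ ∝ 4a³ + 27b² = 4·14³ + 27·0² = 4·2744 + 27·0 ≡ 13 (mod 19). Nonzero ⇒ E is nonsingular.
For each x ∈ F_19, compute rhs = x³ + 14·x + 0 mod 19, then count y ∈ F_19 with y² ≡ rhs.
  x = 0: rhs = 0, matching y values: 0 (1 points).
  x = 1: rhs = 15, matching y values: none (0 points).
  x = 2: rhs = 17, matching y values: 6, 13 (2 points).
  x = 3: rhs = 12, matching y values: none (0 points).
  x = 4: rhs = 6, matching y values: 5, 14 (2 points).
  x = 5: rhs = 5, matching y values: 9, 10 (2 points).
  x = 6: rhs = 15, matching y values: none (0 points).
  x = 7: rhs = 4, matching y values: 2, 17 (2 points).
  x = 8: rhs = 16, matching y values: 4, 15 (2 points).
  x = 9: rhs = 0, matching y values: 0 (1 points).
  x = 10: rhs = 0, matching y values: 0 (1 points).
  x = 11: rhs = 3, matching y values: none (0 points).
  x = 12: rhs = 15, matching y values: none (0 points).
  x = 13: rhs = 4, matching y values: 2, 17 (2 points).
  x = 14: rhs = 14, matching y values: none (0 points).
  x = 15: rhs = 13, matching y values: none (0 points).
  x = 16: rhs = 7, matching y values: 8, 11 (2 points).
  x = 17: rhs = 2, matching y values: none (0 points).
  x = 18: rhs = 4, matching y values: 2, 17 (2 points).
Total affine count: 19.
Full point count |E(F_19)| = 19 + 1 = 20.
Hasse bound: |20 − (19+1)| = |0| = 0 ≤ 2√19 ≈ 8.7178 ✓.


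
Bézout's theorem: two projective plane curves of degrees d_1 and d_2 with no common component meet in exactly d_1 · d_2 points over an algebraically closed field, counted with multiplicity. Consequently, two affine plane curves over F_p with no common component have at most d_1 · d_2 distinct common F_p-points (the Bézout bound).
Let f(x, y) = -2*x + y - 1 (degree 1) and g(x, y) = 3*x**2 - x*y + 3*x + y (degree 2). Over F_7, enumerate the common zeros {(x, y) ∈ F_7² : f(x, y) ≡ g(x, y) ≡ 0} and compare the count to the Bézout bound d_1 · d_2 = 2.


Common zeros: ∅; count = 0; Bézout bound = 2.

deg(f) = 1, deg(g) = 2, so Bézout bound = 2.
Scan x ∈ F_7. For each x, list the y ∈ F_7 with f(x, y) ≡ 0 and those with g(x, y) ≡ 0 (mod 7); the common zeros in that column are the intersection.
  x = 0: f ≡ 0 at y ∈ {1}; g ≡ 0 at y ∈ {0}; common: ∅.
  x = 1: f ≡ 0 at y ∈ {3}; g ≡ 0 at y ∈ ∅; common: ∅.
  x = 2: f ≡ 0 at y ∈ {5}; g ≡ 0 at y ∈ {4}; common: ∅.
  x = 3: f ≡ 0 at y ∈ {0}; g ≡ 0 at y ∈ {4}; common: ∅.
  x = 4: f ≡ 0 at y ∈ {2}; g ≡ 0 at y ∈ {6}; common: ∅.
  x = 5: f ≡ 0 at y ∈ {4}; g ≡ 0 at y ∈ {5}; common: ∅.
  x = 6: f ≡ 0 at y ∈ {6}; g ≡ 0 at y ∈ {0}; common: ∅.
Collecting: common zeros = ∅, so the count is 0.
Comparison with the Bézout bound: 0 ≤ 2 = deg(f)·deg(g), as expected for curves with no common component (the affine F_7-count falls short of the bound because intersections may lie at infinity, over extension fields, or carry multiplicity).
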